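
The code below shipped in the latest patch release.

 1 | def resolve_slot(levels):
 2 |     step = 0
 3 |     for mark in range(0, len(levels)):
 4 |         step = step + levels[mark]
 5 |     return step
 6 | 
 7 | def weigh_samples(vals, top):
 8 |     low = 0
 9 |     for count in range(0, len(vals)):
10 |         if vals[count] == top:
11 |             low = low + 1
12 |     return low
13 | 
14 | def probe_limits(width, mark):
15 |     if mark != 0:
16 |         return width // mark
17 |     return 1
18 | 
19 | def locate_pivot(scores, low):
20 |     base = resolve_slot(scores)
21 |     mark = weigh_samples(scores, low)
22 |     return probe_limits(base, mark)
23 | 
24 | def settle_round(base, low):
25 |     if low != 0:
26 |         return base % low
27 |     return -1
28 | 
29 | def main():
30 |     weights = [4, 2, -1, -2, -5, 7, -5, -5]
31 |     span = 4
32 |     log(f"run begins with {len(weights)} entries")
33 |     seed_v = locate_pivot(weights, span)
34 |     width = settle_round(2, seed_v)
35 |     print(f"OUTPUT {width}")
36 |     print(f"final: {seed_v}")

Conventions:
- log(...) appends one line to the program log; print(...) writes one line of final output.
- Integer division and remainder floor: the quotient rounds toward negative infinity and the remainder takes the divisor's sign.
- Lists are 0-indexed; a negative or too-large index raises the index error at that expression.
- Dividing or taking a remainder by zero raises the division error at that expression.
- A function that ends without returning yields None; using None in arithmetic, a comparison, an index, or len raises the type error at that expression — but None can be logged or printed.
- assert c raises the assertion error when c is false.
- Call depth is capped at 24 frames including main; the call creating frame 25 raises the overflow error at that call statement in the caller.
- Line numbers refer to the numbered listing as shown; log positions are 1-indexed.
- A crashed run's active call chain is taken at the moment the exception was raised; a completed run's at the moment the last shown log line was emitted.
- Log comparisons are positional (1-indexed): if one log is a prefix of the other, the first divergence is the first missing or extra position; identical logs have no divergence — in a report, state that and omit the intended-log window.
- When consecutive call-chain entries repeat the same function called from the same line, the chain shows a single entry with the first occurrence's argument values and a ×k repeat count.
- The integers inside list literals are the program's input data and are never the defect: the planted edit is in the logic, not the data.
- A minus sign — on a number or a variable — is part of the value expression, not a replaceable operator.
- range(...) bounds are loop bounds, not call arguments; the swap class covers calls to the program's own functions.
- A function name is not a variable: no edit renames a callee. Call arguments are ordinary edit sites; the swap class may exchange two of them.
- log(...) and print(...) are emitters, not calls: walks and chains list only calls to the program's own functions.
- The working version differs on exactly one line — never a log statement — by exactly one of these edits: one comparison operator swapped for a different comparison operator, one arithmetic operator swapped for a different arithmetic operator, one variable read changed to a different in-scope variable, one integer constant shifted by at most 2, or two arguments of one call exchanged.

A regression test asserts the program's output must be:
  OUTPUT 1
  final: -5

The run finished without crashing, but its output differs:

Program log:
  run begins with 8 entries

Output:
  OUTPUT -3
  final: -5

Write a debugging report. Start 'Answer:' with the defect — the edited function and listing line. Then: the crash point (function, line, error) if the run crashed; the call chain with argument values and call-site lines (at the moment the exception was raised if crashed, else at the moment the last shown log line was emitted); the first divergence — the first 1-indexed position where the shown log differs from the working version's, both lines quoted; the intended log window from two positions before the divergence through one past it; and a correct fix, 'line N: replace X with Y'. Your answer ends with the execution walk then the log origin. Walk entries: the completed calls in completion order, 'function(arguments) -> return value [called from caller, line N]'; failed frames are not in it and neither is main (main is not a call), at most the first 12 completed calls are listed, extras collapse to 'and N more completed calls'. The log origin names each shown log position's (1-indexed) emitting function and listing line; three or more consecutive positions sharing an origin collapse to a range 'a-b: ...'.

Answer: the defect is in main at line 34.
Key observation: Log streams are identical — the defect surfaces only in the printed output.
Call chain: main.
First divergence: there is none — every log position agrees.
Execution walk:
  resolve_slot([4, 2, -1, -2, -5, 7, -5, -5]) -> -5  [called from locate_pivot, line 20]
  weigh_samples([4, 2, -1, -2, -5, 7, -5, -5], 4) -> 1  [called from locate_pivot, line 21]
  probe_limits(-5, 1) -> -5  [called from locate_pivot, line 22]
  locate_pivot([4, 2, -1, -2, -5, 7, -5, -5], 4) -> -5  [called from main, line 33]
  settle_round(2, -5) -> -3  [called from main, line 34]
Log origin:
  1: from main, line 32
A correct fix: line 34: replace `settle_round(2, seed_v)` with `settle_round(seed_v, 2)`.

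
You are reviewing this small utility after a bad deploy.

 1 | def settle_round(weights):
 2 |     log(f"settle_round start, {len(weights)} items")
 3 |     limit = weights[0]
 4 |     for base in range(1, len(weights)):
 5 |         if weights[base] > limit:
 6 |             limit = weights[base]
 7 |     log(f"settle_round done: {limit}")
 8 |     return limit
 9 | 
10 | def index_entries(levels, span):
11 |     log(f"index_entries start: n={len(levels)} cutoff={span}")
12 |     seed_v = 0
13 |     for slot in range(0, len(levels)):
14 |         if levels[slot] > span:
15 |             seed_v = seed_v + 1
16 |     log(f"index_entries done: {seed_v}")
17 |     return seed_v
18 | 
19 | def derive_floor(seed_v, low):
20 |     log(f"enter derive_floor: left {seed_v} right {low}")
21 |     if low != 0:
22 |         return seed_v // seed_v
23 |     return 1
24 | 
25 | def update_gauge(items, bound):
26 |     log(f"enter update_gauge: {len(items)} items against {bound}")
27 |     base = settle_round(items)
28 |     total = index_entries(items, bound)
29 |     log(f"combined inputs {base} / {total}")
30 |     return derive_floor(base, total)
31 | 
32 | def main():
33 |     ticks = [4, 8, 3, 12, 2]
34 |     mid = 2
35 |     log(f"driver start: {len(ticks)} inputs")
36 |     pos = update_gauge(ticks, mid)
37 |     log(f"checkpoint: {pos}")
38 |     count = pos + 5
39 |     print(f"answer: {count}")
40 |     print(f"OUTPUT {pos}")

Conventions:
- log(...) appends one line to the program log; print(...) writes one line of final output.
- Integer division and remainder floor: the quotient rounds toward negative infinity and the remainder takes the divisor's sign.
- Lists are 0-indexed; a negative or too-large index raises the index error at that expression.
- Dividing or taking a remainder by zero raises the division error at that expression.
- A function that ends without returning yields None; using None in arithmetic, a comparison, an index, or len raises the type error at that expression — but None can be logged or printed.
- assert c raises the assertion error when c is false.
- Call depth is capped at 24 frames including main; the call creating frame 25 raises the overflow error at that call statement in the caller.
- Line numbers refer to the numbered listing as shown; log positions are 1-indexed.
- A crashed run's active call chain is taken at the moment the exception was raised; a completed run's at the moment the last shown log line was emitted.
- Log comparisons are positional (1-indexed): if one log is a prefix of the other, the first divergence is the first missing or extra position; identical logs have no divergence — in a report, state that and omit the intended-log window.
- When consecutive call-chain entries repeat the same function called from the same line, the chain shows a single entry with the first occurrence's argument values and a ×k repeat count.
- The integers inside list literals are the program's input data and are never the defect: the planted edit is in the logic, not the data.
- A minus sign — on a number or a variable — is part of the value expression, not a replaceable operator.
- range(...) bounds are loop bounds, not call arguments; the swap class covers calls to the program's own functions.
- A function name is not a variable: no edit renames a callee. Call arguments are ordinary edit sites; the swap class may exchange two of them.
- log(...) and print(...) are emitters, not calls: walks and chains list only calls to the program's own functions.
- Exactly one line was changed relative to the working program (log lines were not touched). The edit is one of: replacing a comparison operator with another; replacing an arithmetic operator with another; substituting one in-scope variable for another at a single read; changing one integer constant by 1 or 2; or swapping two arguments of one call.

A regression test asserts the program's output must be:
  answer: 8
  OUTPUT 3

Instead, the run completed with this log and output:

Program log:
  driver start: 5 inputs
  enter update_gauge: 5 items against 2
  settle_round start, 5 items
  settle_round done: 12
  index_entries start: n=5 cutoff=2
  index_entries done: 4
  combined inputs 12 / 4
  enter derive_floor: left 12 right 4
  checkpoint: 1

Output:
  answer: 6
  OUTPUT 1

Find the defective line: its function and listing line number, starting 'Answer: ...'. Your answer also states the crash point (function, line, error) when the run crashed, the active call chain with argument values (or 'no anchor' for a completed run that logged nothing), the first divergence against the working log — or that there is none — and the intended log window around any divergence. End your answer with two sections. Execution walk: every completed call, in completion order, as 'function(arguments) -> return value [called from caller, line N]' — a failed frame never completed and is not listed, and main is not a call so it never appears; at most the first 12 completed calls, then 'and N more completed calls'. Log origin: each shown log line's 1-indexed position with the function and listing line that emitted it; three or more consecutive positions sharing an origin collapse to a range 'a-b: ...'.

Answer: the defect is in derive_floor at line 22.
The tell: The log first diverges at position 9: the faulty run prints 'checkpoint: 1' where the working version prints 'checkpoint: 3'.
Call chain: main.
First divergence: position 9 — the shown line 'checkpoint: 1' should read 'checkpoint: 3'.
Intended log window:
  7: combined inputs 12 / 4
  8: enter derive_floor: left 12 right 4
  9: checkpoint: 3
Execution walk:
  settle_round([4, 8, 3, 12, 2]) -> 12  [called from update_gauge, line 27]
  index_entries([4, 8, 3, 12, 2], 2) -> 4  [called from update_gauge, line 28]
  derive_floor(12, 4) -> 1  [called from update_gauge, line 30]
  update_gauge([4, 8, 3, 12, 2], 2) -> 1  [called from main, line 36]
Origin of each log line:
  1: from main, line 35
  2: from update_gauge, line 26
  3: from settle_round, line 2
  4: from settle_round, line 7
  5: from index_entries, line 11
  6: from index_entries, line 16
  7: from update_gauge, line 29
  8: from derive_floor, line 20
  9: from main, line 37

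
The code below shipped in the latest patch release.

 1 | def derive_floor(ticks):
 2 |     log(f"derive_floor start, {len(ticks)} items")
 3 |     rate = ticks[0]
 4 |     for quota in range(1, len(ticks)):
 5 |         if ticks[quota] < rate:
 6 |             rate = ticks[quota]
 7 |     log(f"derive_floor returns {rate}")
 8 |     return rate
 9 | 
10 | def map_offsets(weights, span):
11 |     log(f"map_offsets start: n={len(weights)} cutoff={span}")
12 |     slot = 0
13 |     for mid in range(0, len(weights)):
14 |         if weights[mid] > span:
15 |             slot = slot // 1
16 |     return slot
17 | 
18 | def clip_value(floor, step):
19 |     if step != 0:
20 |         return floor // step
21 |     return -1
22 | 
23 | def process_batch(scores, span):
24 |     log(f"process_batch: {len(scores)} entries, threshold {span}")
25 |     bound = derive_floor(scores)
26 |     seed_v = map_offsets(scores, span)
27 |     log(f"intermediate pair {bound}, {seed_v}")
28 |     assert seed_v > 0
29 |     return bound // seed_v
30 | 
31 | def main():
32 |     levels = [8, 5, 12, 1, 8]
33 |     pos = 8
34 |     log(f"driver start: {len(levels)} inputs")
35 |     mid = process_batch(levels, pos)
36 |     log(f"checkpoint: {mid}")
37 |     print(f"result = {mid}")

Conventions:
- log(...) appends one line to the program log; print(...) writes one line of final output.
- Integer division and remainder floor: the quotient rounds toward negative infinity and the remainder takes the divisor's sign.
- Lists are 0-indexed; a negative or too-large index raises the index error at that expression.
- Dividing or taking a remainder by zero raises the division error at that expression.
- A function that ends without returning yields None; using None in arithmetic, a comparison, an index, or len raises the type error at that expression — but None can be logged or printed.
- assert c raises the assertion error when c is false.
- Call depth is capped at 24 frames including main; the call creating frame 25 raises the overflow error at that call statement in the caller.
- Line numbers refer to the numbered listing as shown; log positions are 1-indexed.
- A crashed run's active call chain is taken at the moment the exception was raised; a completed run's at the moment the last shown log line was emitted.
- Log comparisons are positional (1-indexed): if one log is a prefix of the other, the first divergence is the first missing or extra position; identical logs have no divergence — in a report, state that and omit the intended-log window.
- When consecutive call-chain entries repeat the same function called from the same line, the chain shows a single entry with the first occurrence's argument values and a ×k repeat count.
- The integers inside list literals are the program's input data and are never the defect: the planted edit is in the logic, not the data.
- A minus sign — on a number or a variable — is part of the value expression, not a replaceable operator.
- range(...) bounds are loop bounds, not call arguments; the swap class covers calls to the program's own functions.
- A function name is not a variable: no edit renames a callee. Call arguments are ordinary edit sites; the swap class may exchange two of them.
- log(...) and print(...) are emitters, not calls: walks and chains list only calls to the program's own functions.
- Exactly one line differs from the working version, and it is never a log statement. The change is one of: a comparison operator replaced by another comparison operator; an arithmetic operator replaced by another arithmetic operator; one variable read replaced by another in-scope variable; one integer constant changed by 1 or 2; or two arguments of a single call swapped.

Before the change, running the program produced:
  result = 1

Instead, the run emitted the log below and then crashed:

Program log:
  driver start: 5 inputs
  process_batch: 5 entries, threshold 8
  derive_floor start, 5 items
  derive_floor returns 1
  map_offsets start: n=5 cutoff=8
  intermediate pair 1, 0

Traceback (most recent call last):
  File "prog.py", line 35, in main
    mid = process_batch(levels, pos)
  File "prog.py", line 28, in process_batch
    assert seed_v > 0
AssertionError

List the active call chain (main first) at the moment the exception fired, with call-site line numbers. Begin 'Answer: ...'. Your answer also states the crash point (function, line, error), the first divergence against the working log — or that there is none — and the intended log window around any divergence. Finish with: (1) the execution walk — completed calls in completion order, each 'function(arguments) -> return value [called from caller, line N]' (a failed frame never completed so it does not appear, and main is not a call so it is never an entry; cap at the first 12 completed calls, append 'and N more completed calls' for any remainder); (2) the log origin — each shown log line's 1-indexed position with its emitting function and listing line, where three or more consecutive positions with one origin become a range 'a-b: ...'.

Answer: main -> process_batch (called at line 35).
Key fact: The log first diverges at position 6: the faulty run prints 'intermediate pair 1, 0' where the working version prints 'intermediate pair 1, 1'.
Crash: process_batch, line 28, AssertionError.
First divergence: position 6 — the shown line 'intermediate pair 1, 0' should read 'intermediate pair 1, 1'.
Intended log window:
  4: derive_floor returns 1
  5: map_offsets start: n=5 cutoff=8
  6: intermediate pair 1, 1
  7: checkpoint: 1
Execution walk:
  derive_floor([8, 5, 12, 1, 8]) -> 1  [called from process_batch, line 25]
  map_offsets([8, 5, 12, 1, 8], 8) -> 0  [called from process_batch, line 26]
Log line origins:
  1: logged in main at line 34
  2: logged in process_batch at line 24
  3: logged in derive_floor at line 2
  4: logged in derive_floor at line 7
  5: logged in map_offsets at line 11
  6: logged in process_batch at line 27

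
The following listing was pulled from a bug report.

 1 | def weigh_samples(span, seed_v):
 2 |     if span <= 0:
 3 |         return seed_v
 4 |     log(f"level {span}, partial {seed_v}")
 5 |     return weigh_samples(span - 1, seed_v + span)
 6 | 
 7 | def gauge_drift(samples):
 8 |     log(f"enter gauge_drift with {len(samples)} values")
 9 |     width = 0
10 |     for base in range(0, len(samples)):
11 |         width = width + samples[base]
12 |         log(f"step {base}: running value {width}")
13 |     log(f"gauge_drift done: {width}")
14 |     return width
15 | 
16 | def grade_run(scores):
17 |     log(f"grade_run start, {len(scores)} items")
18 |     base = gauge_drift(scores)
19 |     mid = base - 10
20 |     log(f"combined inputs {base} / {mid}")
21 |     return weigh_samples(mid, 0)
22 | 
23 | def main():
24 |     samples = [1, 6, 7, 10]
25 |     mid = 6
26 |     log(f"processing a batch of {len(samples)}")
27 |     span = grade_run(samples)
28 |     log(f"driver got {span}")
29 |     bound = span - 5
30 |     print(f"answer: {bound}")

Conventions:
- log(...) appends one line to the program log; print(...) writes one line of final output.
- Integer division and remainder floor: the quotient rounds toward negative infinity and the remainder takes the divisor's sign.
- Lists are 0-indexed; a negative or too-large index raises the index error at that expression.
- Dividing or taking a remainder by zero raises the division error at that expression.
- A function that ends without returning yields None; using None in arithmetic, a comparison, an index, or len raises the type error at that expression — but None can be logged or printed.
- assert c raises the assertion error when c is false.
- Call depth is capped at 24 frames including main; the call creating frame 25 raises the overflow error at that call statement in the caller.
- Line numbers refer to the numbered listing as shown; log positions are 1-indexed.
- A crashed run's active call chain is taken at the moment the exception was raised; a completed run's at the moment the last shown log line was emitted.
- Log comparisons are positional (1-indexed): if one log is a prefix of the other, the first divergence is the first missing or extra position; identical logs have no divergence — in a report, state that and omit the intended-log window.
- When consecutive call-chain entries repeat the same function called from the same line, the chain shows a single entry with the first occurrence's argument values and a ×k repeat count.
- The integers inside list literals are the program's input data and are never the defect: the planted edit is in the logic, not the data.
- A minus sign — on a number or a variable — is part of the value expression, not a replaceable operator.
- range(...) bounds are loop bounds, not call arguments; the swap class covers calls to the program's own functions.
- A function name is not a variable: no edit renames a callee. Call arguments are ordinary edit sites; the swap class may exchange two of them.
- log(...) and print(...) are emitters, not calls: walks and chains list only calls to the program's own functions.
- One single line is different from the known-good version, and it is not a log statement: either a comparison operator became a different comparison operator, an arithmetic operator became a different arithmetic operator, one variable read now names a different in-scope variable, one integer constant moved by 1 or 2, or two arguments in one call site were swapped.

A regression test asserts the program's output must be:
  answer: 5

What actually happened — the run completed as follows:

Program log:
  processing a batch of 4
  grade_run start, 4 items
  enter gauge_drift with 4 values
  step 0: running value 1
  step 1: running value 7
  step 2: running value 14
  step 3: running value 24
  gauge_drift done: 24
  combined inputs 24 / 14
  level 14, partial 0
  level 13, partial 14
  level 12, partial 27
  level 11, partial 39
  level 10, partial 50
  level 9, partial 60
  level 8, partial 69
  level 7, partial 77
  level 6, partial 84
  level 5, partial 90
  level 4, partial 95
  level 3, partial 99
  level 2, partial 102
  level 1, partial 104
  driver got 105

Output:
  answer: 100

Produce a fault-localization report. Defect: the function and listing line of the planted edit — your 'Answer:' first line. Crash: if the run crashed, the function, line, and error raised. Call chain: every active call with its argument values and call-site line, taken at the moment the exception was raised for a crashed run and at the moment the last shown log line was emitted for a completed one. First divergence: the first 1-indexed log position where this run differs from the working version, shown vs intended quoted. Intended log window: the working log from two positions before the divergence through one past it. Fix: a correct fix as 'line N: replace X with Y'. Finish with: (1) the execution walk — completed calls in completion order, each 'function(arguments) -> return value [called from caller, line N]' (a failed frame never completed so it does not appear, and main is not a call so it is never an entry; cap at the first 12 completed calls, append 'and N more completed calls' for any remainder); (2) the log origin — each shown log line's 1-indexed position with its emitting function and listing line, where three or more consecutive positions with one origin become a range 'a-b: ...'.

Answer: the defect is in grade_run at line 19.
Core observation: The log first diverges at position 9: the faulty run prints 'combined inputs 24 / 14' where the working version prints 'combined inputs 24 / 4'.
Call chain: main.
First divergence: position 9 — the shown line 'combined inputs 24 / 14' should read 'combined inputs 24 / 4'.
Intended log window:
  7: step 3: running value 24
  8: gauge_drift done: 24
  9: combined inputs 24 / 4
  10: level 4, partial 0
Execution walk:
  gauge_drift([1, 6, 7, 10]) -> 24  [called from grade_run, line 18]
  weigh_samples(0, 105) -> 105  [called from weigh_samples, line 5]
  weigh_samples(1, 104) -> 105  [called from weigh_samples, line 5]
  weigh_samples(2, 102) -> 105  [called from weigh_samples, line 5]
  weigh_samples(3, 99) -> 105  [called from weigh_samples, line 5]
  weigh_samples(4, 95) -> 105  [called from weigh_samples, line 5]
  weigh_samples(5, 90) -> 105  [called from weigh_samples, line 5]
  weigh_samples(6, 84) -> 105  [called from weigh_samples, line 5]
  weigh_samples(7, 77) -> 105  [called from weigh_samples, line 5]
  weigh_samples(8, 69) -> 105  [called from weigh_samples, line 5]
  weigh_samples(9, 60) -> 105  [called from weigh_samples, line 5]
  weigh_samples(10, 50) -> 105  [called from weigh_samples, line 5]
  ... and 5 more completed calls
Log line origins:
  1: from main, line 26
  2: from grade_run, line 17
  3: from gauge_drift, line 8
  4-7: from gauge_drift, line 12
  8: from gauge_drift, line 13
  9: from grade_run, line 20
  10-23: from weigh_samples, line 4
  24: from main, line 28
A correct fix: line 19: replace `-` with `%`.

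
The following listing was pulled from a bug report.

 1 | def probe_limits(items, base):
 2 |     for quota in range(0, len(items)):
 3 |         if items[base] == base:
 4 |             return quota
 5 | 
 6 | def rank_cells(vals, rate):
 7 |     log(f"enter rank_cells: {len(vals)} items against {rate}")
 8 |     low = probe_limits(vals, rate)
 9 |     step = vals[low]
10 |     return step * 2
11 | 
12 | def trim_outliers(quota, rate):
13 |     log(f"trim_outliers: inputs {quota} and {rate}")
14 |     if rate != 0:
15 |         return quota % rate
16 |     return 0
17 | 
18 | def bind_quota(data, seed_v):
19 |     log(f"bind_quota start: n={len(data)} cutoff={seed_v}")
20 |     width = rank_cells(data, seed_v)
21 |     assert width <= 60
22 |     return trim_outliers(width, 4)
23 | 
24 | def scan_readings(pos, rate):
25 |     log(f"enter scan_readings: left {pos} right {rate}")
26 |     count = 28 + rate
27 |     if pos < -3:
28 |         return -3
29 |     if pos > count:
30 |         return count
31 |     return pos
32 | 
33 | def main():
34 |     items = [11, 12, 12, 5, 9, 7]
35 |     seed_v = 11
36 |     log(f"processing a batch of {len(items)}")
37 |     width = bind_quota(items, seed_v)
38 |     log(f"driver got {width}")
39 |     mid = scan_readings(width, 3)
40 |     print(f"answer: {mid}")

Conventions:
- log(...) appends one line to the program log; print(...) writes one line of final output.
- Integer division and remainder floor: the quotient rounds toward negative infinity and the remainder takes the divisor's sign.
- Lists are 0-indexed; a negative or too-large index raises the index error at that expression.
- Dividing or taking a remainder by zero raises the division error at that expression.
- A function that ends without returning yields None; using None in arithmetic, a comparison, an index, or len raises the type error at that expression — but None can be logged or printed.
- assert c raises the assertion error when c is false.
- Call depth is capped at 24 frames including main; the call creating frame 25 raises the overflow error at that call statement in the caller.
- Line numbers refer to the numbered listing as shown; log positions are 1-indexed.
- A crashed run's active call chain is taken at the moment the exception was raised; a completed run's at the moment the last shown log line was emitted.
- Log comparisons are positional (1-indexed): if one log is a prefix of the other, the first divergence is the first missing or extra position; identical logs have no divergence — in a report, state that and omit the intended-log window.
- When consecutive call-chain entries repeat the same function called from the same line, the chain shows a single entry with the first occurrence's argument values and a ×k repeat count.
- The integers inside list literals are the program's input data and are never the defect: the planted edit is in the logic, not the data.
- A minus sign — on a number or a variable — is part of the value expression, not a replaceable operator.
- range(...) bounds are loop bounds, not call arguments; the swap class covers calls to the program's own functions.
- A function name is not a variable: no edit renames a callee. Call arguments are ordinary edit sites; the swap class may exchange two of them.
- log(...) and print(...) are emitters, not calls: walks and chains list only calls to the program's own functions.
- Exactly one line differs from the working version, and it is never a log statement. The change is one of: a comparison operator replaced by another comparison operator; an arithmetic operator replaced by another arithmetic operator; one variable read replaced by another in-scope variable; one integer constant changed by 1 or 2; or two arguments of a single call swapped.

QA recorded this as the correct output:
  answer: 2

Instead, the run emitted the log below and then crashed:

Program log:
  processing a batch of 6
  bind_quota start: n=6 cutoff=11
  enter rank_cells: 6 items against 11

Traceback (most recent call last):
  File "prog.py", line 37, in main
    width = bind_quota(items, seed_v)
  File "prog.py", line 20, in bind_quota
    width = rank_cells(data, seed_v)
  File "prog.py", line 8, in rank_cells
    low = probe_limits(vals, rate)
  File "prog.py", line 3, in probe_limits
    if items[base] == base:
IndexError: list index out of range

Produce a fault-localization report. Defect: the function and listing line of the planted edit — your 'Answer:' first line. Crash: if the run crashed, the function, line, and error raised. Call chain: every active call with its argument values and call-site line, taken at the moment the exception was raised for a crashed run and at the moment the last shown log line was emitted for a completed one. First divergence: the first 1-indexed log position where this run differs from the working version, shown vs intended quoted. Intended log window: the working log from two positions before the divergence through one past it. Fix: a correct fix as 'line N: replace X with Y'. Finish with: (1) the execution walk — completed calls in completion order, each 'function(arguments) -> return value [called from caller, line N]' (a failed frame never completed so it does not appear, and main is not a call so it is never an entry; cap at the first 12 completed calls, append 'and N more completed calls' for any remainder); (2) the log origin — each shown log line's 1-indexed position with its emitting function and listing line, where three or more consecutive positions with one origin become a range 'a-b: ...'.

Answer: the defect is in probe_limits at line 3.
Key observation: A complete run would log 'trim_outliers: inputs 22 and 4' next, but this one stopped at 3 lines.
Crash: probe_limits, line 3, IndexError.
Call chain: main -> bind_quota([11, 12, 12, 5, 9, 7], 11) (called at line 37) -> rank_cells([11, 12, 12, 5, 9, 7], 11) (called at line 20) -> probe_limits([11, 12, 12, 5, 9, 7], 11) (called at line 8).
First divergence: position 4 (shown log ended at 3 lines; the working version continues: 'trim_outliers: inputs 22 and 4').
Intended log window:
  2: bind_quota start: n=6 cutoff=11
  3: enter rank_cells: 6 items against 11
  4: trim_outliers: inputs 22 and 4
  5: driver got 2
Execution walk:
  (no call completed)
Origin of each log line:
  1: from main, line 36
  2: from bind_quota, line 19
  3: from rank_cells, line 7
A correct fix: line 3: replace `items[base]` with `items[quota]`.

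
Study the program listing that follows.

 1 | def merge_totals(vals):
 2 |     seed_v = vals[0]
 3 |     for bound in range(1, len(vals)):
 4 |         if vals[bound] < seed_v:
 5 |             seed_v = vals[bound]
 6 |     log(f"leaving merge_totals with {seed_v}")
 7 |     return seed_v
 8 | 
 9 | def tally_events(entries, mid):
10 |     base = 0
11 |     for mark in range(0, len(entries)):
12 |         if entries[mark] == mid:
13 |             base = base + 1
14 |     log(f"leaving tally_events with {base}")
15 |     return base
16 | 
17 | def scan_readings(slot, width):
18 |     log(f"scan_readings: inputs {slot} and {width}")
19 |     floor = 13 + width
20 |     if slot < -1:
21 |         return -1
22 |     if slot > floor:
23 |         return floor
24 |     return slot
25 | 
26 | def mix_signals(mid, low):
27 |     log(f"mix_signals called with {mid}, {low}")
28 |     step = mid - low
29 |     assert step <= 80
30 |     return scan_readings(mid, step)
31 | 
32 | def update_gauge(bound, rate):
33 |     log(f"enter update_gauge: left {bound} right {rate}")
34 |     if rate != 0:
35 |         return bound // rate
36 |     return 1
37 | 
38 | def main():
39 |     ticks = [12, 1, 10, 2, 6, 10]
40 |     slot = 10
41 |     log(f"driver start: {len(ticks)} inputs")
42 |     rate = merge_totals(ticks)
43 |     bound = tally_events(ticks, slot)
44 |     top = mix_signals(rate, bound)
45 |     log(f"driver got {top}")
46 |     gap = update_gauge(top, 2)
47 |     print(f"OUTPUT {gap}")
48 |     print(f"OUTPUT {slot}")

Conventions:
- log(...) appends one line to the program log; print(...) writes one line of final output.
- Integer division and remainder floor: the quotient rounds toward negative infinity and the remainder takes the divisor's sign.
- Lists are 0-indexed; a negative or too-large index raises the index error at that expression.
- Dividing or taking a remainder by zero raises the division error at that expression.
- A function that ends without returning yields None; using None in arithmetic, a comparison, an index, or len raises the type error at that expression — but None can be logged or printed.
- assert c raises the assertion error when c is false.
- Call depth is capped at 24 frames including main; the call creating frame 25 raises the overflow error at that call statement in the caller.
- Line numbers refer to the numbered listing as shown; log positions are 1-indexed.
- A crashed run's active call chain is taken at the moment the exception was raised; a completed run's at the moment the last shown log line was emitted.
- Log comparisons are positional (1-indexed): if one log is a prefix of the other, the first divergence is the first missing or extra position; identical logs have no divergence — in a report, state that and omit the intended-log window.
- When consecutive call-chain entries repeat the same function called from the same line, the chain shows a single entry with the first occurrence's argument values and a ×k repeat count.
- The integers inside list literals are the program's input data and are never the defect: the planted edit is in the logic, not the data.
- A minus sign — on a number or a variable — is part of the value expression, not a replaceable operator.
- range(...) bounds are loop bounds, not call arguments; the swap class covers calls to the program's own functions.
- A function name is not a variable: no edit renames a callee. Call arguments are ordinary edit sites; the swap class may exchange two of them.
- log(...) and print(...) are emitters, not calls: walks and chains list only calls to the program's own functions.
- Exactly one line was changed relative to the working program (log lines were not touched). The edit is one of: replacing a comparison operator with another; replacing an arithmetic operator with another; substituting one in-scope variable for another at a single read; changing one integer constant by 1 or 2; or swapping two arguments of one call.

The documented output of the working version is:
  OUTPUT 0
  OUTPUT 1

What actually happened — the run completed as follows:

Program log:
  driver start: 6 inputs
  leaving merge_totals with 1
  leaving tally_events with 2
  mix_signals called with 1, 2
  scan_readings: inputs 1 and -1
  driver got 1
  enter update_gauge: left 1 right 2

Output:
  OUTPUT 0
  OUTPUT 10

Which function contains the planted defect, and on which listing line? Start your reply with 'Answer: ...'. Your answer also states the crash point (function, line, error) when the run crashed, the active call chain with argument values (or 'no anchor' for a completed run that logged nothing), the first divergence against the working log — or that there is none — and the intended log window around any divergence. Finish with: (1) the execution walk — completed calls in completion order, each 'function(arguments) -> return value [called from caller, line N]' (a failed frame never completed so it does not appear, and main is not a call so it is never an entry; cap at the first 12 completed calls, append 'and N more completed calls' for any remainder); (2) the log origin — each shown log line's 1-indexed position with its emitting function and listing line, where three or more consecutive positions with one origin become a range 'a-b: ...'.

Answer: the defect is in main at line 48.
Key observation: The two runs log identically and part ways only at the printed values.
Call chain: main -> update_gauge(1, 2) (called at line 46).
First divergence: none — the logs agree in full.
Execution walk:
  merge_totals([12, 1, 10, 2, 6, 10]) -> 1  [called from main, line 42]
  tally_events([12, 1, 10, 2, 6, 10], 10) -> 2  [called from main, line 43]
  scan_readings(1, -1) -> 1  [called from mix_signals, line 30]
  mix_signals(1, 2) -> 1  [called from main, line 44]
  update_gauge(1, 2) -> 0  [called from main, line 46]
Origin of each log line:
  1: logged in main at line 41
  2: logged in merge_totals at line 6
  3: logged in tally_events at line 14
  4: logged in mix_signals at line 27
  5: logged in scan_readings at line 18
  6: logged in main at line 45
  7: logged in update_gauge at line 33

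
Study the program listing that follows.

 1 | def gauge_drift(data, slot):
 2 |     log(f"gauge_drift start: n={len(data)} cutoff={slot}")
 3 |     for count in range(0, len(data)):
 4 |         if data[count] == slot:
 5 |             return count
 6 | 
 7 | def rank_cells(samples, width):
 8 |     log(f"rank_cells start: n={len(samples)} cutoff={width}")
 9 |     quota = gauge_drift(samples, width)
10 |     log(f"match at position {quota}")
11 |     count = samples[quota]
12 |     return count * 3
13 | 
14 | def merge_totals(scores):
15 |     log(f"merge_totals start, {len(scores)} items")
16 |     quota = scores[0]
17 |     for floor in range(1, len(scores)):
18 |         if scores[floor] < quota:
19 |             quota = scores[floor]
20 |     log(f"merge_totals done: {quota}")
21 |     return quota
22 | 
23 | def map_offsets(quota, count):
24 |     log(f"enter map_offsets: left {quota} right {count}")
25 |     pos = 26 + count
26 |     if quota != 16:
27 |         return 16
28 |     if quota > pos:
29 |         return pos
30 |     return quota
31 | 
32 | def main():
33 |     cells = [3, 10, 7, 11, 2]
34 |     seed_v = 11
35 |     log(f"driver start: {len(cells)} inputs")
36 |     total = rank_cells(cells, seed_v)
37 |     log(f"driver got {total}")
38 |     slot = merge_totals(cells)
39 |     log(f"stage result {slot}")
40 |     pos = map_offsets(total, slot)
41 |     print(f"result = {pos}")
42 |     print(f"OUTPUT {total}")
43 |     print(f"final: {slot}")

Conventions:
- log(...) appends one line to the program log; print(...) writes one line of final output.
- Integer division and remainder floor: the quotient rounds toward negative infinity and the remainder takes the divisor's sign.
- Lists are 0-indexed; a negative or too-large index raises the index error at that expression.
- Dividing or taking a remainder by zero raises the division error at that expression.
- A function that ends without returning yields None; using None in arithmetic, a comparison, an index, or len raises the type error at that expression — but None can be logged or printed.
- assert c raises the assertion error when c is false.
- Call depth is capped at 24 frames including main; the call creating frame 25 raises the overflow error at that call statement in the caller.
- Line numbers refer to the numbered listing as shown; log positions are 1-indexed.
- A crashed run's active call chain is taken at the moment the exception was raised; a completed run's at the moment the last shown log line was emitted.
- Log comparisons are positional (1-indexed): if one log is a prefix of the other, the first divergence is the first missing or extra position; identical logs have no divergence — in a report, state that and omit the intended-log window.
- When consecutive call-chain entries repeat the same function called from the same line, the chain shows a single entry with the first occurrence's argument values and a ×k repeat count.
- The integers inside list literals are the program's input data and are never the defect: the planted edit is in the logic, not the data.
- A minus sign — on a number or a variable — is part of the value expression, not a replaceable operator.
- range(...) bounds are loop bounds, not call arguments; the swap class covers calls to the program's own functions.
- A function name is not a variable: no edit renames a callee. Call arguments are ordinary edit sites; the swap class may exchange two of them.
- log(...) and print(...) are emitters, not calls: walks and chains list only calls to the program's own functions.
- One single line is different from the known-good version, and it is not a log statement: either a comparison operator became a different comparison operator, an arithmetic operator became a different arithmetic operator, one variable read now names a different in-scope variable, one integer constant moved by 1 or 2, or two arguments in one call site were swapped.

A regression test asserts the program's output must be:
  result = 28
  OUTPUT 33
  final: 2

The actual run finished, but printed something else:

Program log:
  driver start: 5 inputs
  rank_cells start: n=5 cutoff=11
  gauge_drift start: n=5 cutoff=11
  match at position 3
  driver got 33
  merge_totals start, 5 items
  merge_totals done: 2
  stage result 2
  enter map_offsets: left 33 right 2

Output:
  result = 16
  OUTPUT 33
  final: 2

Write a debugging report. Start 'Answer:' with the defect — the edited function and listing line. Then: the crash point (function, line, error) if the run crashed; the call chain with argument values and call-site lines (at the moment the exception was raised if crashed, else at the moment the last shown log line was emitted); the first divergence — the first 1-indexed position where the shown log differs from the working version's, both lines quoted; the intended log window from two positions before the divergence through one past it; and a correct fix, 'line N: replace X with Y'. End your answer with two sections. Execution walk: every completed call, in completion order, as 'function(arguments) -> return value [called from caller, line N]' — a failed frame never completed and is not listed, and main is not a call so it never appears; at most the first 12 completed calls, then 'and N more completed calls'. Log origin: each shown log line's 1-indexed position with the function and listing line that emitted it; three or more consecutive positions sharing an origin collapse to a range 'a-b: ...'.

Answer: the defect is in map_offsets at line 26.
Key observation: Log streams are identical — the defect surfaces only in the printed output.
Call chain: main -> map_offsets(33, 2) (called at line 40).
First divergence: none; the two logs match at every position.
Execution walk:
  gauge_drift([3, 10, 7, 11, 2], 11) -> 3  [called from rank_cells, line 9]
  rank_cells([3, 10, 7, 11, 2], 11) -> 33  [called from main, line 36]
  merge_totals([3, 10, 7, 11, 2]) -> 2  [called from main, line 38]
  map_offsets(33, 2) -> 16  [called from main, line 40]
Log origins:
  1: logged in main at line 35
  2: logged in rank_cells at line 8
  3: logged in gauge_drift at line 2
  4: logged in rank_cells at line 10
  5: logged in main at line 37
  6: logged in merge_totals at line 15
  7: logged in merge_totals at line 20
  8: logged in main at line 39
  9: logged in map_offsets at line 24
A correct fix: line 26: replace `!=` with `<`.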